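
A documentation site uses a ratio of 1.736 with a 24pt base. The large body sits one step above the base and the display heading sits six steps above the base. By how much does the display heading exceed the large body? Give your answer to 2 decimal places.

Step 1: 24.0 × 1.736 = 41.6640pt
Step 6: 24.0 × 1.736⁶ = 656.9156pt
Difference: 656.9156 − 41.6640 = 615.2516pt

615.25pt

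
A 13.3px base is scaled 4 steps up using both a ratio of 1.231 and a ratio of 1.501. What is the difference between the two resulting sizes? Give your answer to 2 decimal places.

At 1.231: 13.3 × 1.231⁴ = 30.5410px
At 1.501: 13.3 × 1.501⁴ = 67.5110px
Difference: 67.5110 − 30.5410 = 36.9700px

36.97px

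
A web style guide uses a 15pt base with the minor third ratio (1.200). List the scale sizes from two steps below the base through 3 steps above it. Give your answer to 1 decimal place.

10.4pt, 12.5pt, 15.0pt, 18.0pt, 21.6pt, 25.9pt

Step -2: 15.0 ÷ 1.200² = 10.4
Step -1: 15.0 ÷ 1.200 = 12.5
Step 0: 15pt
Step 1: 15.0 × 1.200 = 18.0
Step 2: 15.0 × 1.200² = 21.6
Step 3: 15.0 × 1.200³ = 25.9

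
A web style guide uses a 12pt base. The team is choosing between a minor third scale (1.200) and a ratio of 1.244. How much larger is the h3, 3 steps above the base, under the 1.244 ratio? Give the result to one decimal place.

2.4pt

Minor third: 12.0 × 1.200³ = 20.736pt
At 1.244: 12.0 × 1.244³ = 23.102pt
Difference: 23.102 − 20.736 = 2.366pt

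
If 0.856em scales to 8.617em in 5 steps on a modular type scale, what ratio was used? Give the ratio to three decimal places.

1.587

r⁵ = 8.617 / 0.856, so r = (8.617/0.856)^(1/5).
r = 10.0666^(1/5) ≈ 1.5870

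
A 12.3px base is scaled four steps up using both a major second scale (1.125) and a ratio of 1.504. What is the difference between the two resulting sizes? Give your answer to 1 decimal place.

Major second: 12.3 × 1.125⁴ = 19.702px
At 1.504: 12.3 × 1.504⁴ = 62.936px
Difference: 62.936 − 19.702 = 43.234px

43.2px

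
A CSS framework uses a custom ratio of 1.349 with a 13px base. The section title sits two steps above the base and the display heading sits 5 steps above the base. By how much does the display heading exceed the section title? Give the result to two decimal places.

Step 2: 13.0 × 1.349² = 23.6574px
Step 5: 13.0 × 1.349⁵ = 58.0769px
Difference: 58.0769 − 23.6574 = 34.4195px

34.42px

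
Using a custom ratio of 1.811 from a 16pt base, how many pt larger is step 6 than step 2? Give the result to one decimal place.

Step 2: 16.0 × 1.811² = 52.476pt
Step 6: 16.0 × 1.811⁶ = 564.457pt
Difference: 564.457 − 52.476 = 511.981pt

512.0pt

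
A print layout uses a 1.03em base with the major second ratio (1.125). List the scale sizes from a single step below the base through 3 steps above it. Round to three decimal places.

0.916em, 1.030em, 1.159em, 1.304em, 1.467em

Step -1: 1.03 ÷ 1.125 = 0.916
Step 0: 1.03em
Step 1: 1.03 × 1.125 = 1.159
Step 2: 1.03 × 1.125² = 1.304
Step 3: 1.03 × 1.125³ = 1.467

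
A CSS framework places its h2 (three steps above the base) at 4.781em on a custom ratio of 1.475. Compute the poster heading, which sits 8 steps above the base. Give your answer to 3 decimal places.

33.379em

Moving from step +3 to step +8 is 5 steps up, so multiply by r⁵.
4.781 × 1.475⁵ = 4.781 × 6.98168 ≈ 33.379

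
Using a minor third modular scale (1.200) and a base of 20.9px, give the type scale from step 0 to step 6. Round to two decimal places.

20.90px, 25.08px, 30.10px, 36.12px, 43.34px, 52.01px, 62.41px

Step 0: 20.9px
Step 1: 20.9 × 1.200 = 25.08
Step 2: 20.9 × 1.200² = 30.10
Step 3: 20.9 × 1.200³ = 36.12
Step 4: 20.9 × 1.200⁴ = 43.34
Step 5: 20.9 × 1.200⁵ = 52.01
Step 6: 20.9 × 1.200⁶ = 62.41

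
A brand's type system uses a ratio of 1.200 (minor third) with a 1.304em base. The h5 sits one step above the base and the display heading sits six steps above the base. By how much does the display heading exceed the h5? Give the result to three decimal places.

2.329em

Step 1: 1.304 × 1.200 = 1.56480em
Step 6: 1.304 × 1.200⁶ = 3.89372em
Difference: 3.89372 − 1.56480 = 2.32892em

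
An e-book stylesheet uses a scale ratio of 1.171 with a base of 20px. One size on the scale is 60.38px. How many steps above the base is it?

7

1.171ⁿ = 60.38 / 20 = 3.0190
n = ln(3.0190) / ln(1.171) = 1.1049 / 0.1579 ≈ 7.00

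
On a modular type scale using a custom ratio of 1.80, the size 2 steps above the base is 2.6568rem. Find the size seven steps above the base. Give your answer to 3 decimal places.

50.202rem

2.6568 × 1.80⁵ = 2.6568 × 18.89568 ≈ 50.202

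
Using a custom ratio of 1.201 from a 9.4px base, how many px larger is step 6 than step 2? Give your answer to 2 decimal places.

14.65px

Step 2: 9.4 × 1.201² = 13.5586px
Step 6: 9.4 × 1.201⁶ = 28.2089px
Difference: 28.2089 − 13.5586 = 14.6503px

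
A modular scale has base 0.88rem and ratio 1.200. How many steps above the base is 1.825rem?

4

1.200ⁿ = 1.825 / 0.88 = 2.0739
n = ln(2.0739) / ln(1.200) = 0.7294 / 0.1823 ≈ 4.00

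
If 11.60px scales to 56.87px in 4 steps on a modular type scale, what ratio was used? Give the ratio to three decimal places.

1.488

The ratio satisfies 11.60 × r⁴ = 56.87, so r = (56.87 / 11.60)^(1/4).
r = 4.9026^(1/4) ≈ 1.4880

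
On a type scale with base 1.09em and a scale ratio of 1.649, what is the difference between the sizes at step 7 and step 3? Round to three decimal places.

31.251em

Step 3: 1.09 × 1.649³ = 4.88752em
Step 7: 1.09 × 1.649⁷ = 36.13858em
Difference: 36.13858 − 4.88752 = 31.25106em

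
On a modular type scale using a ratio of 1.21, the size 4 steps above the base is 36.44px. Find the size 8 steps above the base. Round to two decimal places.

The gap is 8 − (4) = 4 steps, so the factor is 1.21^4.
36.44 × 1.21⁴ = 36.44 × 2.14359 ≈ 78.112

78.11px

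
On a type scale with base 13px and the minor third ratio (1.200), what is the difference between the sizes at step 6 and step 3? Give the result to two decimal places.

16.35px

Step 3: 13.0 × 1.200³ = 22.4640px
Step 6: 13.0 × 1.200⁶ = 38.8178px
Difference: 38.8178 − 22.4640 = 16.3538px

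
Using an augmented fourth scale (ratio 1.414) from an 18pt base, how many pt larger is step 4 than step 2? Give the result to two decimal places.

35.97pt

Step 2: 18.0 × 1.414² = 35.9891pt
Step 4: 18.0 × 1.414⁴ = 71.9565pt
Difference: 71.9565 − 35.9891 = 35.9674pt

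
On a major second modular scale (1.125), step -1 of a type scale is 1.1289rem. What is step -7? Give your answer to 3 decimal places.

The gap is -7 − (-1) = -6 steps, so the factor is 1.125^-6.
1.1289 ÷ 1.125⁶ = 1.1289 ÷ 2.02729 ≈ 0.557

0.557rem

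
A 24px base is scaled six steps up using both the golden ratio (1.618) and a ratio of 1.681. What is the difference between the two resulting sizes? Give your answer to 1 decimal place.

110.9px

Golden ratio: 24.0 × 1.618⁶ = 430.608px
At 1.681: 24.0 × 1.681⁶ = 541.524px
Difference: 541.524 − 430.608 = 110.916px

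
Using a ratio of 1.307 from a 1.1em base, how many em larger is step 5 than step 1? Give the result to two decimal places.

Step 1: 1.1 × 1.307 = 1.4377em
Step 5: 1.1 × 1.307⁵ = 4.1954em
Difference: 4.1954 − 1.4377 = 2.7577em

2.76em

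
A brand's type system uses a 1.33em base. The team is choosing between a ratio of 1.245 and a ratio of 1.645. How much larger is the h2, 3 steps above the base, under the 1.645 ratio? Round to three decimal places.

3.354em

At 1.245: 1.33 × 1.245³ = 2.56661em
At 1.645: 1.33 × 1.645³ = 5.92038em
Difference: 5.92038 − 2.56661 = 3.35377em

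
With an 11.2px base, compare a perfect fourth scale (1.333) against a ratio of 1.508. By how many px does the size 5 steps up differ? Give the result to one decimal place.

Perfect fourth: 11.2 × 1.333⁵ = 47.138px
At 1.508: 11.2 × 1.508⁵ = 87.342px
Difference: 87.342 − 47.138 = 40.204px

40.2px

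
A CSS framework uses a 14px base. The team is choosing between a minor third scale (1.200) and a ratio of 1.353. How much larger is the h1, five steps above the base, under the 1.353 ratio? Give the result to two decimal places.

Minor third: 14.0 × 1.200⁵ = 34.8365px
At 1.353: 14.0 × 1.353⁵ = 63.4771px
Difference: 63.4771 − 34.8365 = 28.6406px

28.64px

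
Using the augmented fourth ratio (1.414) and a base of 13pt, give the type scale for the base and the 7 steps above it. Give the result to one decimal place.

Step 0: 13pt
Step 1: 13.0 × 1.414 = 18.4
Step 2: 13.0 × 1.414² = 26.0
Step 3: 13.0 × 1.414³ = 36.8
Step 4: 13.0 × 1.414⁴ = 52.0
Step 5: 13.0 × 1.414⁵ = 73.5
Step 6: 13.0 × 1.414⁶ = 103.9
Step 7: 13.0 × 1.414⁷ = 146.9

13.0pt, 18.4pt, 26.0pt, 36.8pt, 52.0pt, 73.5pt, 103.9pt, 146.9pt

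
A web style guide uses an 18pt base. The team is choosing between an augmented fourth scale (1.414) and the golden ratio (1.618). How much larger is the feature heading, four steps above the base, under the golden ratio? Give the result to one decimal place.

51.4pt

Augmented fourth: 18.0 × 1.414⁴ = 71.957pt
Golden ratio: 18.0 × 1.618⁴ = 123.363pt
Difference: 123.363 − 71.957 = 51.406pt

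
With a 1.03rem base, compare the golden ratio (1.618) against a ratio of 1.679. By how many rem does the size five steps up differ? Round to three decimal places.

2.322rem

Golden ratio: 1.03 × 1.618⁵ = 11.42168rem
At 1.679: 1.03 × 1.679⁵ = 13.74329rem
Difference: 13.74329 − 11.42168 = 2.32161rem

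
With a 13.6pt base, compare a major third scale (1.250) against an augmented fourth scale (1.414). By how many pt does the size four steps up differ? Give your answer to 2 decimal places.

21.16pt

Major third: 13.6 × 1.250⁴ = 33.2031pt
Augmented fourth: 13.6 × 1.414⁴ = 54.3671pt
Difference: 54.3671 − 33.2031 = 21.1640pt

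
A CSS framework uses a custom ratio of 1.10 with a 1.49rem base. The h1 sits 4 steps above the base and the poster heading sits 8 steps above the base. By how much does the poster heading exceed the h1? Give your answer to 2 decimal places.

Step 4: 1.49 × 1.10⁴ = 2.1815rem
Step 8: 1.49 × 1.10⁸ = 3.1939rem
Difference: 3.1939 − 2.1815 = 1.0124rem

1.01rem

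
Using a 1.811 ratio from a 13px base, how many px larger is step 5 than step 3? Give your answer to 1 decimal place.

176.0px

Step 3: 13.0 × 1.811³ = 77.214px
Step 5: 13.0 × 1.811⁵ = 253.242px
Difference: 253.242 − 77.214 = 176.028px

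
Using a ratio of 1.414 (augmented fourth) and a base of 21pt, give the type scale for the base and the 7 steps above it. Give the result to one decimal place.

21.0pt, 29.7pt, 42.0pt, 59.4pt, 83.9pt, 118.7pt, 167.8pt, 237.3pt

Step 0: 21pt
Step 1: 21.0 × 1.414 = 29.7
Step 2: 21.0 × 1.414² = 42.0
Step 3: 21.0 × 1.414³ = 59.4
Step 4: 21.0 × 1.414⁴ = 83.9
Step 5: 21.0 × 1.414⁵ = 118.7
Step 6: 21.0 × 1.414⁶ = 167.8
Step 7: 21.0 × 1.414⁷ = 237.3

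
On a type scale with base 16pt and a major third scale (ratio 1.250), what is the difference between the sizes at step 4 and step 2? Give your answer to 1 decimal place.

Step 2: 16.0 × 1.250² = 25.000pt
Step 4: 16.0 × 1.250⁴ = 39.062pt
Difference: 39.062 − 25.000 = 14.062pt

14.1pt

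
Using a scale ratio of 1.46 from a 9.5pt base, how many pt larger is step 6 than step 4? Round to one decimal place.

48.8pt

Step 4: 9.5 × 1.46⁴ = 43.165pt
Step 6: 9.5 × 1.46⁶ = 92.011pt
Difference: 92.011 − 43.165 = 48.846pt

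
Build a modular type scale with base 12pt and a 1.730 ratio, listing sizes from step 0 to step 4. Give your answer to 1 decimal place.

Step 0: 12pt
Step 1: 12.0 × 1.730 = 20.8
Step 2: 12.0 × 1.730² = 35.9
Step 3: 12.0 × 1.730³ = 62.1
Step 4: 12.0 × 1.730⁴ = 107.5

12.0pt, 20.8pt, 35.9pt, 62.1pt, 107.5pt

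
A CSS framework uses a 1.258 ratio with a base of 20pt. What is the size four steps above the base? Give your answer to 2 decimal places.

Each step on a modular scale multiplies by the ratio, so the size n steps from the base is base × ratioⁿ.
20.0 × 1.258⁴ = 20.0 × 2.50451 ≈ 50.09

50.09pt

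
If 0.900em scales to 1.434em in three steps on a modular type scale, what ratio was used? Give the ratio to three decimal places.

r³ = 1.434 / 0.900, so r = (1.434/0.900)^(1/3).
r = 1.5933^(1/3) ≈ 1.1680

1.168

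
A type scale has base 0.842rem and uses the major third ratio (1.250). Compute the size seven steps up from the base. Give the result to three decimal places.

4.015rem

Every step multiplies by the scale ratio.
0.842 × 1.250⁷ = 0.842 × 4.76837 ≈ 4.015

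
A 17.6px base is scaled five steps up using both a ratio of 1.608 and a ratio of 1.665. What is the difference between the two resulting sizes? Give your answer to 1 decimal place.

At 1.608: 17.6 × 1.608⁵ = 189.209px
At 1.665: 17.6 × 1.665⁵ = 225.208px
Difference: 225.208 − 189.209 = 35.999px

36.0px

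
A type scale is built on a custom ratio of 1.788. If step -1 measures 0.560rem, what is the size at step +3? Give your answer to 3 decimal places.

5.723rem

0.560 × 1.788⁴ = 0.560 × 10.22045 ≈ 5.723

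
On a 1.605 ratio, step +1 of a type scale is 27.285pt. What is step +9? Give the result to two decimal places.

27.285 × 1.605⁸ = 27.285 × 44.03523 ≈ 1201.501

1201.50pt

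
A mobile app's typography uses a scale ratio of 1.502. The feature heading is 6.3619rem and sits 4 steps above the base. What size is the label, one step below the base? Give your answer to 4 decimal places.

0.8322rem

6.3619 ÷ 1.502⁵ = 6.3619 ÷ 7.64451 ≈ 0.8322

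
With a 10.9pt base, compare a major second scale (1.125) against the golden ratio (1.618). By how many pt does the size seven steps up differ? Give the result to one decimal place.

291.6pt

Major second: 10.9 × 1.125⁷ = 24.860pt
Golden ratio: 10.9 × 1.618⁷ = 316.429pt
Difference: 316.429 − 24.860 = 291.569pt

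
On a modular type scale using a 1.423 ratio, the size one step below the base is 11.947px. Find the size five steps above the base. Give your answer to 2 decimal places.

99.19px

Moving from step -1 to step +5 is 6 steps up, so multiply by r⁶.
11.947 × 1.423⁶ = 11.947 × 8.30289 ≈ 99.195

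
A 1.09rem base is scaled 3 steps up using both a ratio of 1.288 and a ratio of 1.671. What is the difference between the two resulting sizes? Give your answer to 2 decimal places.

At 1.288: 1.09 × 1.288³ = 2.3290rem
At 1.671: 1.09 × 1.671³ = 5.0858rem
Difference: 5.0858 − 2.3290 = 2.7568rem

2.76rem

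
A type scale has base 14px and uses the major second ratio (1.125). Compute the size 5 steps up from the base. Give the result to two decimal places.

25.23px

14.0 × 1.125⁵ = 14.0 × 1.80203 ≈ 25.23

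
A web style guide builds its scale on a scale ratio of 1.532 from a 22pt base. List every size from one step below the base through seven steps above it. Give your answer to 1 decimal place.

Step -1: 22.0 ÷ 1.532 = 14.4
Step 0: 22pt
Step 1: 22.0 × 1.532 = 33.7
Step 2: 22.0 × 1.532² = 51.6
Step 3: 22.0 × 1.532³ = 79.1
Step 4: 22.0 × 1.532⁴ = 121.2
Step 5: 22.0 × 1.532⁵ = 185.7
Step 6: 22.0 × 1.532⁶ = 284.4
Step 7: 22.0 × 1.532⁷ = 435.7

14.4pt, 22.0pt, 33.7pt, 51.6pt, 79.1pt, 121.2pt, 185.7pt, 284.4pt, 435.7pt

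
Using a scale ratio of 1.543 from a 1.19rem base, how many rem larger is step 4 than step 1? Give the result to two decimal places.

4.91rem

Step 1: 1.19 × 1.543 = 1.8362rem
Step 4: 1.19 × 1.543⁴ = 6.7454rem
Difference: 6.7454 − 1.8362 = 4.9092rem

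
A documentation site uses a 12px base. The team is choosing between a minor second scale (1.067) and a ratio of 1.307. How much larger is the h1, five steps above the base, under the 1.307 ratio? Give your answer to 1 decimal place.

29.2px

Minor second: 12.0 × 1.067⁵ = 16.596px
At 1.307: 12.0 × 1.307⁵ = 45.768px
Difference: 45.768 − 16.596 = 29.172px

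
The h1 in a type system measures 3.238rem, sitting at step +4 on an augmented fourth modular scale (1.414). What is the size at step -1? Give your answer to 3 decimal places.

0.573rem

The gap is -1 − (4) = -5 steps, so the factor is 1.414^-5.
3.238 ÷ 1.414⁵ = 3.238 ÷ 5.65258 ≈ 0.573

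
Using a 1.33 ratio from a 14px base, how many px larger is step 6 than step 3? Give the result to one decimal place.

Step 3: 14.0 × 1.33³ = 32.937px
Step 6: 14.0 × 1.33⁶ = 77.489px
Difference: 77.489 − 32.937 = 44.552px

44.6px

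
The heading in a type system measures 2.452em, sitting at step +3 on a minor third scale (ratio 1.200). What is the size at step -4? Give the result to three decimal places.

Moving from step +3 to step -4 is 7 steps down, so divide by r⁷.
2.452 ÷ 1.200⁷ = 2.452 ÷ 3.58318 ≈ 0.684

0.684em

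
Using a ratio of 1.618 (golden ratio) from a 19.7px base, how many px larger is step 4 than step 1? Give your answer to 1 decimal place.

103.1px

Step 1: 19.7 × 1.618 = 31.875px
Step 4: 19.7 × 1.618⁴ = 135.014px
Difference: 135.014 − 31.875 = 103.139px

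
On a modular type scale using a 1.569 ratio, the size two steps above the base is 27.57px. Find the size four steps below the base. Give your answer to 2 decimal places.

1.85px

27.57 ÷ 1.569⁶ = 27.57 ÷ 14.91893 ≈ 1.848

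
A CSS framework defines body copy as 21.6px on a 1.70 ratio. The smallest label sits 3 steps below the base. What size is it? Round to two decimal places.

Each step on a modular scale multiplies by the ratio, so the size n steps from the base is base × ratioⁿ.
21.6 ÷ 1.70³ = 21.6 ÷ 4.91300 ≈ 4.40

4.40px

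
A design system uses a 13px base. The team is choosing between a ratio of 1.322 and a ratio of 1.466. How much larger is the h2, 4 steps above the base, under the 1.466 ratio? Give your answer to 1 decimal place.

20.3px

At 1.322: 13.0 × 1.322⁴ = 39.707px
At 1.466: 13.0 × 1.466⁴ = 60.045px
Difference: 60.045 − 39.707 = 20.338px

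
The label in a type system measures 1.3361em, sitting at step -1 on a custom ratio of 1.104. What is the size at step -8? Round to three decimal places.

1.3361 ÷ 1.104⁷ = 1.3361 ÷ 1.99887 ≈ 0.668

0.668em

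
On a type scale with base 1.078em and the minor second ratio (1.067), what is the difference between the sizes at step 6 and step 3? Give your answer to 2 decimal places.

Step 3: 1.078 × 1.067³ = 1.3095em
Step 6: 1.078 × 1.067⁶ = 1.5908em
Difference: 1.5908 − 1.3095 = 0.2813em

0.28em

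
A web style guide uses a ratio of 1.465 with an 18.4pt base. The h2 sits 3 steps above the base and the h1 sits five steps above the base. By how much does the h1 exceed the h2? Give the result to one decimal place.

Step 3: 18.4 × 1.465³ = 57.854pt
Step 5: 18.4 × 1.465⁵ = 124.167pt
Difference: 124.167 − 57.854 = 66.313pt

66.3pt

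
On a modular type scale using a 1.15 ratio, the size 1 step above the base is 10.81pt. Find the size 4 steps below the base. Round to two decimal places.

10.81 ÷ 1.15⁵ = 10.81 ÷ 2.01136 ≈ 5.374

5.37pt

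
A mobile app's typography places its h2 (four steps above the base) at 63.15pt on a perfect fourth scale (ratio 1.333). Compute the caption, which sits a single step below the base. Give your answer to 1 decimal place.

Moving from step +4 to step -1 is 5 steps down, so divide by r⁵.
63.15 ÷ 1.333⁵ = 63.15 ÷ 4.20873 ≈ 15.005

15.0pt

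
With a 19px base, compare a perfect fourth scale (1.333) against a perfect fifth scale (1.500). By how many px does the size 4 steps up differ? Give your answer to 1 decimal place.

Perfect fourth: 19.0 × 1.333⁴ = 59.989px
Perfect fifth: 19.0 × 1.500⁴ = 96.188px
Difference: 96.188 − 59.989 = 36.199px

36.2px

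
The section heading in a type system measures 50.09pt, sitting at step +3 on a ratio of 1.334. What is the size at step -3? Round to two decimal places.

8.89pt

50.09 ÷ 1.334⁶ = 50.09 ÷ 5.63553 ≈ 8.888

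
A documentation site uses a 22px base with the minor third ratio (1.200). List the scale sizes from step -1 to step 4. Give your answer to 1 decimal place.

Step -1: 22.0 ÷ 1.200 = 18.3
Step 0: 22px
Step 1: 22.0 × 1.200 = 26.4
Step 2: 22.0 × 1.200² = 31.7
Step 3: 22.0 × 1.200³ = 38.0
Step 4: 22.0 × 1.200⁴ = 45.6

18.3px, 22.0px, 26.4px, 31.7px, 38.0px, 45.6px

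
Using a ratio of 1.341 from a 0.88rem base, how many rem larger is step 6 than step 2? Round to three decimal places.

3.535rem

Step 2: 0.88 × 1.341² = 1.58249rem
Step 6: 0.88 × 1.341⁶ = 5.11747rem
Difference: 5.11747 − 1.58249 = 3.53498rem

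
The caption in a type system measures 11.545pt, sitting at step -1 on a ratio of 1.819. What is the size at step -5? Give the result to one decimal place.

11.545 ÷ 1.819⁴ = 11.545 ÷ 10.94790 ≈ 1.055

1.1pt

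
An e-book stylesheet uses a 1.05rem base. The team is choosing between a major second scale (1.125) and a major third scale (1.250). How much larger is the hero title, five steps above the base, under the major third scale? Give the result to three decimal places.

Major second: 1.05 × 1.125⁵ = 1.89213rem
Major third: 1.05 × 1.250⁵ = 3.20435rem
Difference: 3.20435 − 1.89213 = 1.31222rem

1.312rem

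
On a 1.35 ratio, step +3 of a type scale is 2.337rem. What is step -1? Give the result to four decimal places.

0.7036rem

2.337 ÷ 1.35⁴ = 2.337 ÷ 3.32151 ≈ 0.7036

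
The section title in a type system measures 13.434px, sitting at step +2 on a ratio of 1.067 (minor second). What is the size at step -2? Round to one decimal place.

10.4px

13.434 ÷ 1.067⁴ = 13.434 ÷ 1.29616 ≈ 10.364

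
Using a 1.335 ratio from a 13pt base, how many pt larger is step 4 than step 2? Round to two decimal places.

Step 2: 13.0 × 1.335² = 23.1689pt
Step 4: 13.0 × 1.335⁴ = 41.2922pt
Difference: 41.2922 − 23.1689 = 18.1233pt

18.12pt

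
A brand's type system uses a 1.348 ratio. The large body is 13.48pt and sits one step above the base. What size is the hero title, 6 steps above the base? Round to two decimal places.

60.00pt

13.48 × 1.348⁵ = 13.48 × 4.45092 ≈ 59.998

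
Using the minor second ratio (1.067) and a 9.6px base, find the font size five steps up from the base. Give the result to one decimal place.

Every step multiplies by the scale ratio.
9.6 × 1.067⁵ = 9.6 × 1.38300 ≈ 13.28

13.3px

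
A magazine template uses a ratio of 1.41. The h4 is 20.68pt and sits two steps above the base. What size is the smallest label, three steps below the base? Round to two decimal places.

20.68 ÷ 1.41⁵ = 20.68 ÷ 5.57308 ≈ 3.711

3.71pt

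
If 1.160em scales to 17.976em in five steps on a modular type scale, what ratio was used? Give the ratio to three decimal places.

The ratio satisfies 1.160 × r⁵ = 17.976, so r = (17.976 / 1.160)^(1/5).
r = 15.4966^(1/5) ≈ 1.7300

1.730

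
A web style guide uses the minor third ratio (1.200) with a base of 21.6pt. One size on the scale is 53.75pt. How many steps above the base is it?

1.200ⁿ = 53.75 / 21.6 = 2.4884
n = ln(2.4884) / ln(1.200) = 0.9117 / 0.1823 ≈ 5.00

5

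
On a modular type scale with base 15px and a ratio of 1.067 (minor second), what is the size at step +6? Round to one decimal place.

22.1px

15.0 × 1.067⁶ = 15.0 × 1.47566 ≈ 22.13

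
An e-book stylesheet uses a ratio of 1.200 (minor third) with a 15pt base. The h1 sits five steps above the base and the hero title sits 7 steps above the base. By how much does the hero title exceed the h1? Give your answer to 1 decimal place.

Step 5: 15.0 × 1.200⁵ = 37.325pt
Step 7: 15.0 × 1.200⁷ = 53.748pt
Difference: 53.748 − 37.325 = 16.423pt

16.4pt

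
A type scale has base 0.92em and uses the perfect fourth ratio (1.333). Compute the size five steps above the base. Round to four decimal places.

3.8720em

A modular type scale is a geometric sequence: sizeₙ = base × rⁿ.
0.92 × 1.333⁵ = 0.92 × 4.20873 ≈ 3.8720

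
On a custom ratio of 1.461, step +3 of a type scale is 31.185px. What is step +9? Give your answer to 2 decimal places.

303.28px

The gap is 9 − (3) = 6 steps, so the factor is 1.461^6.
31.185 × 1.461⁶ = 31.185 × 9.72526 ≈ 303.282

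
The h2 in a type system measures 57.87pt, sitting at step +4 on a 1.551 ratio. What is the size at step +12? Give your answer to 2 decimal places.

1937.97pt

The gap is 12 − (4) = 8 steps, so the factor is 1.551^8.
57.87 × 1.551⁸ = 57.87 × 33.48840 ≈ 1937.974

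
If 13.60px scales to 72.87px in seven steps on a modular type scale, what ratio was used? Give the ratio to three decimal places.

r⁷ = 72.87 / 13.60, so r = (72.87/13.60)^(1/7).
r = 5.3581^(1/7) ≈ 1.2710

1.271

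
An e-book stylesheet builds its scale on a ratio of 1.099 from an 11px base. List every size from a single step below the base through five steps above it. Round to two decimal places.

10.01px, 11.00px, 12.09px, 13.29px, 14.60px, 16.05px, 17.64px

Step -1: 11.0 ÷ 1.099 = 10.01
Step 0: 11px
Step 1: 11.0 × 1.099 = 12.09
Step 2: 11.0 × 1.099² = 13.29
Step 3: 11.0 × 1.099³ = 14.60
Step 4: 11.0 × 1.099⁴ = 16.05
Step 5: 11.0 × 1.099⁵ = 17.64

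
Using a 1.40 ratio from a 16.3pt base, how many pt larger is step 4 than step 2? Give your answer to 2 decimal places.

30.67pt

Step 2: 16.3 × 1.40² = 31.9480pt
Step 4: 16.3 × 1.40⁴ = 62.6181pt
Difference: 62.6181 − 31.9480 = 30.6701pt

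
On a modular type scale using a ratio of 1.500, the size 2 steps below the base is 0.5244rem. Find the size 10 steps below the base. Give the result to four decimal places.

0.5244 ÷ 1.500⁸ = 0.5244 ÷ 25.62891 ≈ 0.0205

0.0205rem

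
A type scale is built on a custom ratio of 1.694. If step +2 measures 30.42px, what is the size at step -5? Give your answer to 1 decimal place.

0.8px

Moving from step +2 to step -5 is 7 steps down, so divide by r⁷.
30.42 ÷ 1.694⁷ = 30.42 ÷ 40.03076 ≈ 0.760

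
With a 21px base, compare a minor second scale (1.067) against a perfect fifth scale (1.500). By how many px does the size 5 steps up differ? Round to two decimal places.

130.43px

Minor second: 21.0 × 1.067⁵ = 29.0430px
Perfect fifth: 21.0 × 1.500⁵ = 159.4688px
Difference: 159.4688 − 29.0430 = 130.4258px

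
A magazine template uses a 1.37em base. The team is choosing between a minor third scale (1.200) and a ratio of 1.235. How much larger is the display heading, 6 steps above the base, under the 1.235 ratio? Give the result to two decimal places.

0.77em

Minor third: 1.37 × 1.200⁶ = 4.0908em
At 1.235: 1.37 × 1.235⁶ = 4.8610em
Difference: 4.8610 − 4.0908 = 0.7702em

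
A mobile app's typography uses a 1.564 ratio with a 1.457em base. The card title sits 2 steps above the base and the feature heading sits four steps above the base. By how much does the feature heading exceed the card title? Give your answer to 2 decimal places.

Step 2: 1.457 × 1.564² = 3.5640em
Step 4: 1.457 × 1.564⁴ = 8.7178em
Difference: 8.7178 − 3.5640 = 5.1538em

5.15em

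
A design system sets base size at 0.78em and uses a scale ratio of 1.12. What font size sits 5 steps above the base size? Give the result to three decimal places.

1.375em

Every step multiplies by the scale ratio.
0.78 × 1.12⁵ = 0.78 × 1.76234 ≈ 1.375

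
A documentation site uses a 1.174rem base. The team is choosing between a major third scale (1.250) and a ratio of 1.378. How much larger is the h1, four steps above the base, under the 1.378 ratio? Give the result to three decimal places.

1.367rem

Major third: 1.174 × 1.250⁴ = 2.86621rem
At 1.378: 1.174 × 1.378⁴ = 4.23316rem
Difference: 4.23316 − 2.86621 = 1.36695rem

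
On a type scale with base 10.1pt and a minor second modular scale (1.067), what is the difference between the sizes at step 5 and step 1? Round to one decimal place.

3.2pt

Step 1: 10.1 × 1.067 = 10.777pt
Step 5: 10.1 × 1.067⁵ = 13.968pt
Difference: 13.968 − 10.777 = 3.191pt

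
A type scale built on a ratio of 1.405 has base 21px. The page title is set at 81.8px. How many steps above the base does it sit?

4

1.405ⁿ = 81.8 / 21 = 3.8952
n = ln(3.8952) / ln(1.405) = 1.3598 / 0.3400 ≈ 4.00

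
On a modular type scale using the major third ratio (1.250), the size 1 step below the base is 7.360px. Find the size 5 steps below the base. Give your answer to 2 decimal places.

3.01px

The gap is -5 − (-1) = -4 steps, so the factor is 1.250^-4.
7.360 ÷ 1.250⁴ = 7.360 ÷ 2.44141 ≈ 3.015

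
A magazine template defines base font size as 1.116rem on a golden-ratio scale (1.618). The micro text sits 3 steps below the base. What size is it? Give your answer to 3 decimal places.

Every step multiplies by the scale ratio.
1.116 ÷ 1.618³ = 1.116 ÷ 4.23580 ≈ 0.263

0.263rem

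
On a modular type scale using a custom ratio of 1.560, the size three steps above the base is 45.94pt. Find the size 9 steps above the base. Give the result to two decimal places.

662.12pt

The gap is 9 − (3) = 6 steps, so the factor is 1.560^6.
45.94 × 1.560⁶ = 45.94 × 14.41277 ≈ 662.123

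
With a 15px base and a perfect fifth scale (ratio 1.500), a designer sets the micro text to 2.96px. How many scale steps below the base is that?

1.500ⁿ = 15 / 2.96 = 5.0676
n = ln(5.0676) / ln(1.500) = 1.6229 / 0.4055 ≈ 4.00

4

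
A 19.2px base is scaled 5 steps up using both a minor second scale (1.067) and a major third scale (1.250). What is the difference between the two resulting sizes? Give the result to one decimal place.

Minor second: 19.2 × 1.067⁵ = 26.554px
Major third: 19.2 × 1.250⁵ = 58.594px
Difference: 58.594 − 26.554 = 32.040px

32.0px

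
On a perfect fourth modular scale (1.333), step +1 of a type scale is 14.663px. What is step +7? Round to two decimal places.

82.26px

14.663 × 1.333⁶ = 14.663 × 5.61023 ≈ 82.263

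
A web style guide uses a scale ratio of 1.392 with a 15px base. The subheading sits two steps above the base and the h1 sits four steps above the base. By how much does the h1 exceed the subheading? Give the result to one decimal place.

27.3px

Step 2: 15.0 × 1.392² = 29.065px
Step 4: 15.0 × 1.392⁴ = 56.318px
Difference: 56.318 − 29.065 = 27.253px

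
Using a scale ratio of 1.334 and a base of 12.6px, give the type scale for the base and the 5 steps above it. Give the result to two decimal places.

12.60px, 16.81px, 22.42px, 29.91px, 39.90px, 53.23px

Step 0: 12.6px
Step 1: 12.6 × 1.334 = 16.81
Step 2: 12.6 × 1.334² = 22.42
Step 3: 12.6 × 1.334³ = 29.91
Step 4: 12.6 × 1.334⁴ = 39.90
Step 5: 12.6 × 1.334⁵ = 53.23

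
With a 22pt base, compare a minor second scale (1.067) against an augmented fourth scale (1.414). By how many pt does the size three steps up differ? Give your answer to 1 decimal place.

Minor second: 22.0 × 1.067³ = 26.725pt
Augmented fourth: 22.0 × 1.414³ = 62.197pt
Difference: 62.197 − 26.725 = 35.472pt

35.5pt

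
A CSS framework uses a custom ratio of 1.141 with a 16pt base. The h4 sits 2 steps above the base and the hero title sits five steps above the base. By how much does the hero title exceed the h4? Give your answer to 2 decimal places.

10.11pt

Step 2: 16.0 × 1.141² = 20.8301pt
Step 5: 16.0 × 1.141⁵ = 30.9420pt
Difference: 30.9420 − 20.8301 = 10.1119pt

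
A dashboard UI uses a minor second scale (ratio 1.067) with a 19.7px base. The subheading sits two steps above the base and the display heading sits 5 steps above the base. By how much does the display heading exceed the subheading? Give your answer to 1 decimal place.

4.8px

Step 2: 19.7 × 1.067² = 22.428px
Step 5: 19.7 × 1.067⁵ = 27.245px
Difference: 27.245 − 22.428 = 4.817px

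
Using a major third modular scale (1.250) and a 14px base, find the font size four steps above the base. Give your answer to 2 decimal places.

Each step on a modular scale multiplies by the ratio, so the size n steps from the base is base × ratioⁿ.
14.0 × 1.250⁴ = 14.0 × 2.44141 ≈ 34.18

34.18px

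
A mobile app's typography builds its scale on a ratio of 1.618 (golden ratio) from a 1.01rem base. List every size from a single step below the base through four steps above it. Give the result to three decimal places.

Step -1: 1.01 ÷ 1.618 = 0.624
Step 0: 1.01rem
Step 1: 1.01 × 1.618 = 1.634
Step 2: 1.01 × 1.618² = 2.644
Step 3: 1.01 × 1.618³ = 4.278
Step 4: 1.01 × 1.618⁴ = 6.922

0.624rem, 1.010rem, 1.634rem, 2.644rem, 4.278rem, 6.922rem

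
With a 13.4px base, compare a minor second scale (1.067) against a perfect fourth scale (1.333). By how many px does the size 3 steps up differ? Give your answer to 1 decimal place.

Minor second: 13.4 × 1.067³ = 16.278px
Perfect fourth: 13.4 × 1.333³ = 31.739px
Difference: 31.739 − 16.278 = 15.461px

15.5px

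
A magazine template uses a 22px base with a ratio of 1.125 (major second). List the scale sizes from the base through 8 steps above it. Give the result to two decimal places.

Step 0: 22px
Step 1: 22.0 × 1.125 = 24.75
Step 2: 22.0 × 1.125² = 27.84
Step 3: 22.0 × 1.125³ = 31.32
Step 4: 22.0 × 1.125⁴ = 35.24
Step 5: 22.0 × 1.125⁵ = 39.64
Step 6: 22.0 × 1.125⁶ = 44.60
Step 7: 22.0 × 1.125⁷ = 50.18
Step 8: 22.0 × 1.125⁸ = 56.45

22.00px, 24.75px, 27.84px, 31.32px, 35.24px, 39.64px, 44.60px, 50.18px, 56.45px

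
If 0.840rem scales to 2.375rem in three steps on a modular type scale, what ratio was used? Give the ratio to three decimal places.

r³ = 2.375 / 0.840, so r = (2.375/0.840)^(1/3).
r = 2.8274^(1/3) ≈ 1.4140

1.414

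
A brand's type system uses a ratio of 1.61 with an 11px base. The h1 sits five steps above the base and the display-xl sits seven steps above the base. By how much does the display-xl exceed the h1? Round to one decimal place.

Step 5: 11.0 × 1.61⁵ = 118.993px
Step 7: 11.0 × 1.61⁷ = 308.442px
Difference: 308.442 − 118.993 = 189.449px

189.4px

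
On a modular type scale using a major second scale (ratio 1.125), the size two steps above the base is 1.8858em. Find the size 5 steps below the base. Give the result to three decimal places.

0.827em

The gap is -5 − (2) = -7 steps, so the factor is 1.125^-7.
1.8858 ÷ 1.125⁷ = 1.8858 ÷ 2.28070 ≈ 0.827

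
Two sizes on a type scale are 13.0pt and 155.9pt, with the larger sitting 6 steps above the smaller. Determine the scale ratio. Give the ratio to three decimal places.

r⁶ = 155.9 / 13.0, so r = (155.9/13.0)^(1/6).
r = 11.9923^(1/6) ≈ 1.5129

1.513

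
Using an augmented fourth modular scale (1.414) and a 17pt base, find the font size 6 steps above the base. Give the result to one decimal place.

17.0 × 1.414⁶ = 17.0 × 7.99275 ≈ 135.88

135.9pt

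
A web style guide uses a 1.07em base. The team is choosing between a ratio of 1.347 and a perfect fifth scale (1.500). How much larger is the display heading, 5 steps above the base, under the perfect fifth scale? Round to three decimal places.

At 1.347: 1.07 × 1.347⁵ = 4.74484em
Perfect fifth: 1.07 × 1.500⁵ = 8.12531em
Difference: 8.12531 − 4.74484 = 3.38047em

3.380em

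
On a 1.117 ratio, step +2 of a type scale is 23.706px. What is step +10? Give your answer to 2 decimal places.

The gap is 10 − (2) = 8 steps, so the factor is 1.117^8.
23.706 × 1.117⁸ = 23.706 × 2.42340 ≈ 57.449

57.45px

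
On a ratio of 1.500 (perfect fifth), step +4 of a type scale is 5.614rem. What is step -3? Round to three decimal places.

The gap is -3 − (4) = -7 steps, so the factor is 1.500^-7.
5.614 ÷ 1.500⁷ = 5.614 ÷ 17.08594 ≈ 0.329

0.329rem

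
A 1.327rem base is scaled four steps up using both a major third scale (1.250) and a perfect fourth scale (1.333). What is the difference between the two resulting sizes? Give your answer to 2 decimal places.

Major third: 1.327 × 1.250⁴ = 3.2397rem
Perfect fourth: 1.327 × 1.333⁴ = 4.1898rem
Difference: 4.1898 − 3.2397 = 0.9501rem

0.95rem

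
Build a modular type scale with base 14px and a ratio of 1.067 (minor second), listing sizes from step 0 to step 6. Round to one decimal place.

14.0px, 14.9px, 15.9px, 17.0px, 18.1px, 19.4px, 20.7px

Step 0: 14px
Step 1: 14.0 × 1.067 = 14.9
Step 2: 14.0 × 1.067² = 15.9
Step 3: 14.0 × 1.067³ = 17.0
Step 4: 14.0 × 1.067⁴ = 18.1
Step 5: 14.0 × 1.067⁵ = 19.4
Step 6: 14.0 × 1.067⁶ = 20.7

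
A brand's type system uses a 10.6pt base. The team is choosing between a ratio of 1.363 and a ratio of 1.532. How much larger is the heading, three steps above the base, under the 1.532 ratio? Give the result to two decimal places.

At 1.363: 10.6 × 1.363³ = 26.8407pt
At 1.532: 10.6 × 1.532³ = 38.1138pt
Difference: 38.1138 − 26.8407 = 11.2731pt

11.27pt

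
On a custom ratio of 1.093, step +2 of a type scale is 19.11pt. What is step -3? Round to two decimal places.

19.11 ÷ 1.093⁵ = 19.11 ÷ 1.55991 ≈ 12.251

12.25pt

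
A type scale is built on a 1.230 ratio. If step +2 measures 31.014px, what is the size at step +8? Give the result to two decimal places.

107.40px

31.014 × 1.230⁶ = 31.014 × 3.46283 ≈ 107.396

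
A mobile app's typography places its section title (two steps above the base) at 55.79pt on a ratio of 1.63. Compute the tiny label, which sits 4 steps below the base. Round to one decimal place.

3.0pt

55.79 ÷ 1.63⁶ = 55.79 ÷ 18.75537 ≈ 2.975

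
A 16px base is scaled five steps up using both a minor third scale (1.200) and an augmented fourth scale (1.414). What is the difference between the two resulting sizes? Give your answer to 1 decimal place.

Minor third: 16.0 × 1.200⁵ = 39.813px
Augmented fourth: 16.0 × 1.414⁵ = 90.441px
Difference: 90.441 − 39.813 = 50.628px

50.6px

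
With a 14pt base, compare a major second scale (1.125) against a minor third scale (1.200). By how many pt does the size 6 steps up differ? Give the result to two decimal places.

Major second: 14.0 × 1.125⁶ = 28.3820pt
Minor third: 14.0 × 1.200⁶ = 41.8038pt
Difference: 41.8038 − 28.3820 = 13.4218pt

13.42pt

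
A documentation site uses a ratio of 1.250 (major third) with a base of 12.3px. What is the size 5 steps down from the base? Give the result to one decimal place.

4.0px

12.3 ÷ 1.250⁵ = 12.3 ÷ 3.05176 ≈ 4.03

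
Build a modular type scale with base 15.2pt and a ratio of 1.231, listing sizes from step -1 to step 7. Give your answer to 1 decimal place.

Step -1: 15.2 ÷ 1.231 = 12.3
Step 0: 15.2pt
Step 1: 15.2 × 1.231 = 18.7
Step 2: 15.2 × 1.231² = 23.0
Step 3: 15.2 × 1.231³ = 28.4
Step 4: 15.2 × 1.231⁴ = 34.9
Step 5: 15.2 × 1.231⁵ = 43.0
Step 6: 15.2 × 1.231⁶ = 52.9
Step 7: 15.2 × 1.231⁷ = 65.1

12.3pt, 15.2pt, 18.7pt, 23.0pt, 28.4pt, 34.9pt, 43.0pt, 52.9pt, 65.1pt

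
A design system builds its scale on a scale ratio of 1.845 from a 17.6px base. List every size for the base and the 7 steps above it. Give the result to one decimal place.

Step 0: 17.6px
Step 1: 17.6 × 1.845 = 32.5
Step 2: 17.6 × 1.845² = 59.9
Step 3: 17.6 × 1.845³ = 110.5
Step 4: 17.6 × 1.845⁴ = 203.9
Step 5: 17.6 × 1.845⁵ = 376.3
Step 6: 17.6 × 1.845⁶ = 694.2
Step 7: 17.6 × 1.845⁷ = 1280.8

17.6px, 32.5px, 59.9px, 110.5px, 203.9px, 376.3px, 694.2px, 1280.8px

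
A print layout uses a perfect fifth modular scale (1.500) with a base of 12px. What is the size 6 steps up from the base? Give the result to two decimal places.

Every step multiplies by the scale ratio.
12.0 × 1.500⁶ = 12.0 × 11.39062 ≈ 136.69

136.69px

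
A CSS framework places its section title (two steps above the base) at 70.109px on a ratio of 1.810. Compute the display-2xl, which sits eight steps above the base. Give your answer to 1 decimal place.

2465.2px

Moving from step +2 to step +8 is 6 steps up, so multiply by r⁶.
70.109 × 1.810⁶ = 70.109 × 35.16183 ≈ 2465.161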